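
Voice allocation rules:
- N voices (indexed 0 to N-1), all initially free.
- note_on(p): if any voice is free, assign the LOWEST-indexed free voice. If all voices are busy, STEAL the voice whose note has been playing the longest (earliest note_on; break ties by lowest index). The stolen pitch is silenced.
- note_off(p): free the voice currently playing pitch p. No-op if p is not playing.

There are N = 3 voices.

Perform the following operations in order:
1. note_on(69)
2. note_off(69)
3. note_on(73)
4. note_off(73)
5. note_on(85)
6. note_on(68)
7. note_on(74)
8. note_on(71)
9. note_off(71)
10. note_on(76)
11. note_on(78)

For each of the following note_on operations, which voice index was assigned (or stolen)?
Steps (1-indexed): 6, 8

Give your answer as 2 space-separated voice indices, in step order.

Op 1: note_on(69): voice 0 is free -> assigned | voices=[69 - -]
Op 2: note_off(69): free voice 0 | voices=[- - -]
Op 3: note_on(73): voice 0 is free -> assigned | voices=[73 - -]
Op 4: note_off(73): free voice 0 | voices=[- - -]
Op 5: note_on(85): voice 0 is free -> assigned | voices=[85 - -]
Op 6: note_on(68): voice 1 is free -> assigned | voices=[85 68 -]
Op 7: note_on(74): voice 2 is free -> assigned | voices=[85 68 74]
Op 8: note_on(71): all voices busy, STEAL voice 0 (pitch 85, oldest) -> assign | voices=[71 68 74]
Op 9: note_off(71): free voice 0 | voices=[- 68 74]
Op 10: note_on(76): voice 0 is free -> assigned | voices=[76 68 74]
Op 11: note_on(78): all voices busy, STEAL voice 1 (pitch 68, oldest) -> assign | voices=[76 78 74]

Answer: 1 0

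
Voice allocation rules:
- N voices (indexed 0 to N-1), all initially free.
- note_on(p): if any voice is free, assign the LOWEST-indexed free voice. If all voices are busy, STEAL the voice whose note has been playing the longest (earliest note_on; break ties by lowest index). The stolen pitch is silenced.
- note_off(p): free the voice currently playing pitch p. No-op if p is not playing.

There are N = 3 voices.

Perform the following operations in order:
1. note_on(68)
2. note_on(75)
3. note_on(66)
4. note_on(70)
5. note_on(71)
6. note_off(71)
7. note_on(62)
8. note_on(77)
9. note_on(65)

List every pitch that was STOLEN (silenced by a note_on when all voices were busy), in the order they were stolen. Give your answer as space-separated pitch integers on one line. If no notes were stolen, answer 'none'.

Answer: 68 75 66 70

Derivation:
Op 1: note_on(68): voice 0 is free -> assigned | voices=[68 - -]
Op 2: note_on(75): voice 1 is free -> assigned | voices=[68 75 -]
Op 3: note_on(66): voice 2 is free -> assigned | voices=[68 75 66]
Op 4: note_on(70): all voices busy, STEAL voice 0 (pitch 68, oldest) -> assign | voices=[70 75 66]
Op 5: note_on(71): all voices busy, STEAL voice 1 (pitch 75, oldest) -> assign | voices=[70 71 66]
Op 6: note_off(71): free voice 1 | voices=[70 - 66]
Op 7: note_on(62): voice 1 is free -> assigned | voices=[70 62 66]
Op 8: note_on(77): all voices busy, STEAL voice 2 (pitch 66, oldest) -> assign | voices=[70 62 77]
Op 9: note_on(65): all voices busy, STEAL voice 0 (pitch 70, oldest) -> assign | voices=[65 62 77]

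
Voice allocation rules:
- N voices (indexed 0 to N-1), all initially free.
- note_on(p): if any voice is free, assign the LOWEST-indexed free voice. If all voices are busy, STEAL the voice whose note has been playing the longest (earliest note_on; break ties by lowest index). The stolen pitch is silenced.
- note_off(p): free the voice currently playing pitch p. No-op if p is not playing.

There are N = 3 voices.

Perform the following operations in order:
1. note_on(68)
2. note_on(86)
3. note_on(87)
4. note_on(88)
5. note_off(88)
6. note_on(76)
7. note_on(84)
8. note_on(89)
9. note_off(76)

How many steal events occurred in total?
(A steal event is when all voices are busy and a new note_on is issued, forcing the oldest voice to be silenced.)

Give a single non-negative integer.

Op 1: note_on(68): voice 0 is free -> assigned | voices=[68 - -]
Op 2: note_on(86): voice 1 is free -> assigned | voices=[68 86 -]
Op 3: note_on(87): voice 2 is free -> assigned | voices=[68 86 87]
Op 4: note_on(88): all voices busy, STEAL voice 0 (pitch 68, oldest) -> assign | voices=[88 86 87]
Op 5: note_off(88): free voice 0 | voices=[- 86 87]
Op 6: note_on(76): voice 0 is free -> assigned | voices=[76 86 87]
Op 7: note_on(84): all voices busy, STEAL voice 1 (pitch 86, oldest) -> assign | voices=[76 84 87]
Op 8: note_on(89): all voices busy, STEAL voice 2 (pitch 87, oldest) -> assign | voices=[76 84 89]
Op 9: note_off(76): free voice 0 | voices=[- 84 89]

Answer: 3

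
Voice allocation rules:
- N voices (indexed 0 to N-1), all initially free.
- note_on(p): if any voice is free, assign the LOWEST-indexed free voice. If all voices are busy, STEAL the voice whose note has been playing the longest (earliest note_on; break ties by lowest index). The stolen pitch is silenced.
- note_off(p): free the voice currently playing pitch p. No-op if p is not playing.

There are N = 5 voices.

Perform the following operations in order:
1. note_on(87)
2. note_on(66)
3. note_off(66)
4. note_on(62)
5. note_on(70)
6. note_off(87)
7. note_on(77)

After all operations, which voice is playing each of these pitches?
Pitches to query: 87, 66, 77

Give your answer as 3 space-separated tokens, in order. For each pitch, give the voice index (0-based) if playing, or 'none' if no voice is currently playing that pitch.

Op 1: note_on(87): voice 0 is free -> assigned | voices=[87 - - - -]
Op 2: note_on(66): voice 1 is free -> assigned | voices=[87 66 - - -]
Op 3: note_off(66): free voice 1 | voices=[87 - - - -]
Op 4: note_on(62): voice 1 is free -> assigned | voices=[87 62 - - -]
Op 5: note_on(70): voice 2 is free -> assigned | voices=[87 62 70 - -]
Op 6: note_off(87): free voice 0 | voices=[- 62 70 - -]
Op 7: note_on(77): voice 0 is free -> assigned | voices=[77 62 70 - -]

Answer: none none 0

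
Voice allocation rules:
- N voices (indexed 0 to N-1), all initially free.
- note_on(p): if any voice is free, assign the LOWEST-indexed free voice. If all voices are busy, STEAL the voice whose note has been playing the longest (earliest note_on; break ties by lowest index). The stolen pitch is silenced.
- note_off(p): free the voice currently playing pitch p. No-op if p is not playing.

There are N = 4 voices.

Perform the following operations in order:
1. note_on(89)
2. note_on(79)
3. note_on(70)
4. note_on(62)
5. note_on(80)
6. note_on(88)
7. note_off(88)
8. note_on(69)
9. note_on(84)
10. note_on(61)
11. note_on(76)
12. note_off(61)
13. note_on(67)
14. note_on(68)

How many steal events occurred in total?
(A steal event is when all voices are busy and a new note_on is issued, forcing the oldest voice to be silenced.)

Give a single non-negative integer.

Op 1: note_on(89): voice 0 is free -> assigned | voices=[89 - - -]
Op 2: note_on(79): voice 1 is free -> assigned | voices=[89 79 - -]
Op 3: note_on(70): voice 2 is free -> assigned | voices=[89 79 70 -]
Op 4: note_on(62): voice 3 is free -> assigned | voices=[89 79 70 62]
Op 5: note_on(80): all voices busy, STEAL voice 0 (pitch 89, oldest) -> assign | voices=[80 79 70 62]
Op 6: note_on(88): all voices busy, STEAL voice 1 (pitch 79, oldest) -> assign | voices=[80 88 70 62]
Op 7: note_off(88): free voice 1 | voices=[80 - 70 62]
Op 8: note_on(69): voice 1 is free -> assigned | voices=[80 69 70 62]
Op 9: note_on(84): all voices busy, STEAL voice 2 (pitch 70, oldest) -> assign | voices=[80 69 84 62]
Op 10: note_on(61): all voices busy, STEAL voice 3 (pitch 62, oldest) -> assign | voices=[80 69 84 61]
Op 11: note_on(76): all voices busy, STEAL voice 0 (pitch 80, oldest) -> assign | voices=[76 69 84 61]
Op 12: note_off(61): free voice 3 | voices=[76 69 84 -]
Op 13: note_on(67): voice 3 is free -> assigned | voices=[76 69 84 67]
Op 14: note_on(68): all voices busy, STEAL voice 1 (pitch 69, oldest) -> assign | voices=[76 68 84 67]

Answer: 6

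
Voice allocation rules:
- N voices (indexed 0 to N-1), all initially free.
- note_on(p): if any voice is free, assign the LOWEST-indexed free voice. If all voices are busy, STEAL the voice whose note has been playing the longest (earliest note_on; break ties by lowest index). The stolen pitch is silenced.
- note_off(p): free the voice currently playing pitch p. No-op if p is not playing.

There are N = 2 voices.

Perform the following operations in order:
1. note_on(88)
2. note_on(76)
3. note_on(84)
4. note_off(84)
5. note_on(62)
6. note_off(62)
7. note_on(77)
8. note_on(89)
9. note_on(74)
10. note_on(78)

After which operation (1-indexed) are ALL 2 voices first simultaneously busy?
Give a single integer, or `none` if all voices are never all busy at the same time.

Answer: 2

Derivation:
Op 1: note_on(88): voice 0 is free -> assigned | voices=[88 -]
Op 2: note_on(76): voice 1 is free -> assigned | voices=[88 76]
Op 3: note_on(84): all voices busy, STEAL voice 0 (pitch 88, oldest) -> assign | voices=[84 76]
Op 4: note_off(84): free voice 0 | voices=[- 76]
Op 5: note_on(62): voice 0 is free -> assigned | voices=[62 76]
Op 6: note_off(62): free voice 0 | voices=[- 76]
Op 7: note_on(77): voice 0 is free -> assigned | voices=[77 76]
Op 8: note_on(89): all voices busy, STEAL voice 1 (pitch 76, oldest) -> assign | voices=[77 89]
Op 9: note_on(74): all voices busy, STEAL voice 0 (pitch 77, oldest) -> assign | voices=[74 89]
Op 10: note_on(78): all voices busy, STEAL voice 1 (pitch 89, oldest) -> assign | voices=[74 78]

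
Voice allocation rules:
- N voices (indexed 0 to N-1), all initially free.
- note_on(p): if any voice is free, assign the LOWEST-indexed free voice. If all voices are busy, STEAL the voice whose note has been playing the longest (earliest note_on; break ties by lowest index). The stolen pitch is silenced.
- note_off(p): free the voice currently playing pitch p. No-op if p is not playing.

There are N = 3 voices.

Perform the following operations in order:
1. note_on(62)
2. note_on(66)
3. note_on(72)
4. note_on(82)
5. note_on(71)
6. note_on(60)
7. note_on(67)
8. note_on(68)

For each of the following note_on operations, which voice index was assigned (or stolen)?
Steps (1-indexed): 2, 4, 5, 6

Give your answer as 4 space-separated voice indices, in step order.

Answer: 1 0 1 2

Derivation:
Op 1: note_on(62): voice 0 is free -> assigned | voices=[62 - -]
Op 2: note_on(66): voice 1 is free -> assigned | voices=[62 66 -]
Op 3: note_on(72): voice 2 is free -> assigned | voices=[62 66 72]
Op 4: note_on(82): all voices busy, STEAL voice 0 (pitch 62, oldest) -> assign | voices=[82 66 72]
Op 5: note_on(71): all voices busy, STEAL voice 1 (pitch 66, oldest) -> assign | voices=[82 71 72]
Op 6: note_on(60): all voices busy, STEAL voice 2 (pitch 72, oldest) -> assign | voices=[82 71 60]
Op 7: note_on(67): all voices busy, STEAL voice 0 (pitch 82, oldest) -> assign | voices=[67 71 60]
Op 8: note_on(68): all voices busy, STEAL voice 1 (pitch 71, oldest) -> assign | voices=[67 68 60]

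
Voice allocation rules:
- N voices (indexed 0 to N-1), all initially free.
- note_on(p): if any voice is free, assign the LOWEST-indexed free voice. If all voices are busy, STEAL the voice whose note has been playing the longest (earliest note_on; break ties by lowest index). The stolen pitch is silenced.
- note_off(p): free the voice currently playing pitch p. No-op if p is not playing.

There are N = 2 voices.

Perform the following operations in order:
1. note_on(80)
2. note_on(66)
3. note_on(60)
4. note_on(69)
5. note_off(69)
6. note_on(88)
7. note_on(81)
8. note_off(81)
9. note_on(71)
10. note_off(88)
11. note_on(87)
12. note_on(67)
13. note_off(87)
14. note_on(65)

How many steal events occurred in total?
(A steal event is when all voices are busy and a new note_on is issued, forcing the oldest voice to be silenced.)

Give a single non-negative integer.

Answer: 4

Derivation:
Op 1: note_on(80): voice 0 is free -> assigned | voices=[80 -]
Op 2: note_on(66): voice 1 is free -> assigned | voices=[80 66]
Op 3: note_on(60): all voices busy, STEAL voice 0 (pitch 80, oldest) -> assign | voices=[60 66]
Op 4: note_on(69): all voices busy, STEAL voice 1 (pitch 66, oldest) -> assign | voices=[60 69]
Op 5: note_off(69): free voice 1 | voices=[60 -]
Op 6: note_on(88): voice 1 is free -> assigned | voices=[60 88]
Op 7: note_on(81): all voices busy, STEAL voice 0 (pitch 60, oldest) -> assign | voices=[81 88]
Op 8: note_off(81): free voice 0 | voices=[- 88]
Op 9: note_on(71): voice 0 is free -> assigned | voices=[71 88]
Op 10: note_off(88): free voice 1 | voices=[71 -]
Op 11: note_on(87): voice 1 is free -> assigned | voices=[71 87]
Op 12: note_on(67): all voices busy, STEAL voice 0 (pitch 71, oldest) -> assign | voices=[67 87]
Op 13: note_off(87): free voice 1 | voices=[67 -]
Op 14: note_on(65): voice 1 is free -> assigned | voices=[67 65]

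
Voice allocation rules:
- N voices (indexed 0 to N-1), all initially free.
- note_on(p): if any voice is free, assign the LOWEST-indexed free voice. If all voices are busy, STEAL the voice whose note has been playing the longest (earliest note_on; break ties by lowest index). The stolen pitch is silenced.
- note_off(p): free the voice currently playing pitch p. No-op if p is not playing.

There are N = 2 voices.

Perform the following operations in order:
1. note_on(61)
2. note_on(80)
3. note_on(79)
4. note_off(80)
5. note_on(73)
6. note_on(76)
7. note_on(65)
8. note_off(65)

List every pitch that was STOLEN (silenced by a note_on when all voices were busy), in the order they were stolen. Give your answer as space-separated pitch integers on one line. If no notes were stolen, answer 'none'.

Answer: 61 79 73

Derivation:
Op 1: note_on(61): voice 0 is free -> assigned | voices=[61 -]
Op 2: note_on(80): voice 1 is free -> assigned | voices=[61 80]
Op 3: note_on(79): all voices busy, STEAL voice 0 (pitch 61, oldest) -> assign | voices=[79 80]
Op 4: note_off(80): free voice 1 | voices=[79 -]
Op 5: note_on(73): voice 1 is free -> assigned | voices=[79 73]
Op 6: note_on(76): all voices busy, STEAL voice 0 (pitch 79, oldest) -> assign | voices=[76 73]
Op 7: note_on(65): all voices busy, STEAL voice 1 (pitch 73, oldest) -> assign | voices=[76 65]
Op 8: note_off(65): free voice 1 | voices=[76 -]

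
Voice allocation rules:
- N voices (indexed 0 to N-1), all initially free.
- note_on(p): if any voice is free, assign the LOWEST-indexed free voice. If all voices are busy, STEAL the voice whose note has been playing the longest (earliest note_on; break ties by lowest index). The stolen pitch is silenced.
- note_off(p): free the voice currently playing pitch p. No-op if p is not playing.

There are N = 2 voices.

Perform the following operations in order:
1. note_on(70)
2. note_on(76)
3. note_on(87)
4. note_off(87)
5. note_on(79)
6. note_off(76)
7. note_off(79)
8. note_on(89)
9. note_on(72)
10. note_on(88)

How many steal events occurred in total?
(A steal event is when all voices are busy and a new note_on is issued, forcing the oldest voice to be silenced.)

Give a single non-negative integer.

Answer: 2

Derivation:
Op 1: note_on(70): voice 0 is free -> assigned | voices=[70 -]
Op 2: note_on(76): voice 1 is free -> assigned | voices=[70 76]
Op 3: note_on(87): all voices busy, STEAL voice 0 (pitch 70, oldest) -> assign | voices=[87 76]
Op 4: note_off(87): free voice 0 | voices=[- 76]
Op 5: note_on(79): voice 0 is free -> assigned | voices=[79 76]
Op 6: note_off(76): free voice 1 | voices=[79 -]
Op 7: note_off(79): free voice 0 | voices=[- -]
Op 8: note_on(89): voice 0 is free -> assigned | voices=[89 -]
Op 9: note_on(72): voice 1 is free -> assigned | voices=[89 72]
Op 10: note_on(88): all voices busy, STEAL voice 0 (pitch 89, oldest) -> assign | voices=[88 72]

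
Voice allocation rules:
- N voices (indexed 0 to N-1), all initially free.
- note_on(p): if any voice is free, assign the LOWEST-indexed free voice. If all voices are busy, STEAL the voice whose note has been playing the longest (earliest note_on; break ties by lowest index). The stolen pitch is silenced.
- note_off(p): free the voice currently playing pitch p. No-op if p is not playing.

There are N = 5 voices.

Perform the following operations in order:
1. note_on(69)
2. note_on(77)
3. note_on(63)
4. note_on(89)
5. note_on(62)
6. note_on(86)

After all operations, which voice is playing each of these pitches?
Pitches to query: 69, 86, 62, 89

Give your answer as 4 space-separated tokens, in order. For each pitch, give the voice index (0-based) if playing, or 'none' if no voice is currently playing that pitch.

Answer: none 0 4 3

Derivation:
Op 1: note_on(69): voice 0 is free -> assigned | voices=[69 - - - -]
Op 2: note_on(77): voice 1 is free -> assigned | voices=[69 77 - - -]
Op 3: note_on(63): voice 2 is free -> assigned | voices=[69 77 63 - -]
Op 4: note_on(89): voice 3 is free -> assigned | voices=[69 77 63 89 -]
Op 5: note_on(62): voice 4 is free -> assigned | voices=[69 77 63 89 62]
Op 6: note_on(86): all voices busy, STEAL voice 0 (pitch 69, oldest) -> assign | voices=[86 77 63 89 62]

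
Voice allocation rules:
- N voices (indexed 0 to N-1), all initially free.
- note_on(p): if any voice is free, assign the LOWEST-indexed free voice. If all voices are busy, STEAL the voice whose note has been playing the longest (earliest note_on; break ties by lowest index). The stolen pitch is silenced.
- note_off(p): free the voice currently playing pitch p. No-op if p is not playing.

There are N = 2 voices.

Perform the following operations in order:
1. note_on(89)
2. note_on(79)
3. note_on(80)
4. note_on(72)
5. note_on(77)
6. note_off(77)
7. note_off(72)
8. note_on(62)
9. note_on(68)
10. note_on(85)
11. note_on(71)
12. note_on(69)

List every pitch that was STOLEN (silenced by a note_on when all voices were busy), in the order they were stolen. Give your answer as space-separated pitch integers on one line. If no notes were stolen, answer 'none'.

Answer: 89 79 80 62 68 85

Derivation:
Op 1: note_on(89): voice 0 is free -> assigned | voices=[89 -]
Op 2: note_on(79): voice 1 is free -> assigned | voices=[89 79]
Op 3: note_on(80): all voices busy, STEAL voice 0 (pitch 89, oldest) -> assign | voices=[80 79]
Op 4: note_on(72): all voices busy, STEAL voice 1 (pitch 79, oldest) -> assign | voices=[80 72]
Op 5: note_on(77): all voices busy, STEAL voice 0 (pitch 80, oldest) -> assign | voices=[77 72]
Op 6: note_off(77): free voice 0 | voices=[- 72]
Op 7: note_off(72): free voice 1 | voices=[- -]
Op 8: note_on(62): voice 0 is free -> assigned | voices=[62 -]
Op 9: note_on(68): voice 1 is free -> assigned | voices=[62 68]
Op 10: note_on(85): all voices busy, STEAL voice 0 (pitch 62, oldest) -> assign | voices=[85 68]
Op 11: note_on(71): all voices busy, STEAL voice 1 (pitch 68, oldest) -> assign | voices=[85 71]
Op 12: note_on(69): all voices busy, STEAL voice 0 (pitch 85, oldest) -> assign | voices=[69 71]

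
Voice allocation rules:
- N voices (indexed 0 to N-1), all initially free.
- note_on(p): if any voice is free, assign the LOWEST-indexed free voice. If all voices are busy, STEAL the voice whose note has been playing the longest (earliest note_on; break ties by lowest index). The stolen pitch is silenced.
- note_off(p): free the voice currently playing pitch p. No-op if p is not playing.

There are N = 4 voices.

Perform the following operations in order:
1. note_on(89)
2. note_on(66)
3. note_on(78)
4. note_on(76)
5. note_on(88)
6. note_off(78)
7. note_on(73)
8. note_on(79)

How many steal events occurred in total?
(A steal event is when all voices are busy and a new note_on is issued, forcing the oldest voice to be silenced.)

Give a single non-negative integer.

Answer: 2

Derivation:
Op 1: note_on(89): voice 0 is free -> assigned | voices=[89 - - -]
Op 2: note_on(66): voice 1 is free -> assigned | voices=[89 66 - -]
Op 3: note_on(78): voice 2 is free -> assigned | voices=[89 66 78 -]
Op 4: note_on(76): voice 3 is free -> assigned | voices=[89 66 78 76]
Op 5: note_on(88): all voices busy, STEAL voice 0 (pitch 89, oldest) -> assign | voices=[88 66 78 76]
Op 6: note_off(78): free voice 2 | voices=[88 66 - 76]
Op 7: note_on(73): voice 2 is free -> assigned | voices=[88 66 73 76]
Op 8: note_on(79): all voices busy, STEAL voice 1 (pitch 66, oldest) -> assign | voices=[88 79 73 76]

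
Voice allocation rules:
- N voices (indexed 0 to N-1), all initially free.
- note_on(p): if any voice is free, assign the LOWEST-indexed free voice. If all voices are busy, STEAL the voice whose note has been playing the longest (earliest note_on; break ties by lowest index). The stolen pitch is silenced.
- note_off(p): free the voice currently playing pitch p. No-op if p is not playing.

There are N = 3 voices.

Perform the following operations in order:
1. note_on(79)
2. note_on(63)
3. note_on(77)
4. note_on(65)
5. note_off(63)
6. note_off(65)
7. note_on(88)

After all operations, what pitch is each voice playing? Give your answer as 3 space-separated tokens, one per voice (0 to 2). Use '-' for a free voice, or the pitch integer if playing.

Op 1: note_on(79): voice 0 is free -> assigned | voices=[79 - -]
Op 2: note_on(63): voice 1 is free -> assigned | voices=[79 63 -]
Op 3: note_on(77): voice 2 is free -> assigned | voices=[79 63 77]
Op 4: note_on(65): all voices busy, STEAL voice 0 (pitch 79, oldest) -> assign | voices=[65 63 77]
Op 5: note_off(63): free voice 1 | voices=[65 - 77]
Op 6: note_off(65): free voice 0 | voices=[- - 77]
Op 7: note_on(88): voice 0 is free -> assigned | voices=[88 - 77]

Answer: 88 - 77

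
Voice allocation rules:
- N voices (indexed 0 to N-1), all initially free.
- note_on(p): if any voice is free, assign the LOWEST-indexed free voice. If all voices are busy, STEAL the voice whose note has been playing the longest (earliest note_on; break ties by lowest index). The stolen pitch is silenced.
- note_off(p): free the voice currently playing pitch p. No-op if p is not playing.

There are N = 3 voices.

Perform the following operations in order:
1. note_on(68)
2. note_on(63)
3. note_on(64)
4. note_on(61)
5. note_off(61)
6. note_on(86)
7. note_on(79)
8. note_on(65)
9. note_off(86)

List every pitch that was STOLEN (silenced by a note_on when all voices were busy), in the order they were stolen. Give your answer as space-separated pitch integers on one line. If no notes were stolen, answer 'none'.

Op 1: note_on(68): voice 0 is free -> assigned | voices=[68 - -]
Op 2: note_on(63): voice 1 is free -> assigned | voices=[68 63 -]
Op 3: note_on(64): voice 2 is free -> assigned | voices=[68 63 64]
Op 4: note_on(61): all voices busy, STEAL voice 0 (pitch 68, oldest) -> assign | voices=[61 63 64]
Op 5: note_off(61): free voice 0 | voices=[- 63 64]
Op 6: note_on(86): voice 0 is free -> assigned | voices=[86 63 64]
Op 7: note_on(79): all voices busy, STEAL voice 1 (pitch 63, oldest) -> assign | voices=[86 79 64]
Op 8: note_on(65): all voices busy, STEAL voice 2 (pitch 64, oldest) -> assign | voices=[86 79 65]
Op 9: note_off(86): free voice 0 | voices=[- 79 65]

Answer: 68 63 64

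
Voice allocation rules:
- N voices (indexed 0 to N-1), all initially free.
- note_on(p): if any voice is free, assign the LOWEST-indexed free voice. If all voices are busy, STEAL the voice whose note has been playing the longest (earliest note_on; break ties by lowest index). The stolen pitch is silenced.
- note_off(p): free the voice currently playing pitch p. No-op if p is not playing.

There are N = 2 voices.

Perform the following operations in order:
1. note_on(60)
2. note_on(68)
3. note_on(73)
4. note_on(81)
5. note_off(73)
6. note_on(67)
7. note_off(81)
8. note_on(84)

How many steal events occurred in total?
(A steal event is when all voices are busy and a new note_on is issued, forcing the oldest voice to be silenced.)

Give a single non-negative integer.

Answer: 2

Derivation:
Op 1: note_on(60): voice 0 is free -> assigned | voices=[60 -]
Op 2: note_on(68): voice 1 is free -> assigned | voices=[60 68]
Op 3: note_on(73): all voices busy, STEAL voice 0 (pitch 60, oldest) -> assign | voices=[73 68]
Op 4: note_on(81): all voices busy, STEAL voice 1 (pitch 68, oldest) -> assign | voices=[73 81]
Op 5: note_off(73): free voice 0 | voices=[- 81]
Op 6: note_on(67): voice 0 is free -> assigned | voices=[67 81]
Op 7: note_off(81): free voice 1 | voices=[67 -]
Op 8: note_on(84): voice 1 is free -> assigned | voices=[67 84]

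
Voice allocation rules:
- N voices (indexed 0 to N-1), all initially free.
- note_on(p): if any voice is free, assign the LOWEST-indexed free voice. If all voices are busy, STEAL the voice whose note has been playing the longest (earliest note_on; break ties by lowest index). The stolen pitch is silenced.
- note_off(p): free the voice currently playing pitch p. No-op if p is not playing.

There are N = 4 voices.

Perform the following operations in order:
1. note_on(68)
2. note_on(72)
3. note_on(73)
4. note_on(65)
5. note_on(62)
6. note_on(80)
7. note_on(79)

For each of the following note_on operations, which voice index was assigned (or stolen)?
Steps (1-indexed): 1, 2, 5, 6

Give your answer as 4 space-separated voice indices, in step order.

Answer: 0 1 0 1

Derivation:
Op 1: note_on(68): voice 0 is free -> assigned | voices=[68 - - -]
Op 2: note_on(72): voice 1 is free -> assigned | voices=[68 72 - -]
Op 3: note_on(73): voice 2 is free -> assigned | voices=[68 72 73 -]
Op 4: note_on(65): voice 3 is free -> assigned | voices=[68 72 73 65]
Op 5: note_on(62): all voices busy, STEAL voice 0 (pitch 68, oldest) -> assign | voices=[62 72 73 65]
Op 6: note_on(80): all voices busy, STEAL voice 1 (pitch 72, oldest) -> assign | voices=[62 80 73 65]
Op 7: note_on(79): all voices busy, STEAL voice 2 (pitch 73, oldest) -> assign | voices=[62 80 79 65]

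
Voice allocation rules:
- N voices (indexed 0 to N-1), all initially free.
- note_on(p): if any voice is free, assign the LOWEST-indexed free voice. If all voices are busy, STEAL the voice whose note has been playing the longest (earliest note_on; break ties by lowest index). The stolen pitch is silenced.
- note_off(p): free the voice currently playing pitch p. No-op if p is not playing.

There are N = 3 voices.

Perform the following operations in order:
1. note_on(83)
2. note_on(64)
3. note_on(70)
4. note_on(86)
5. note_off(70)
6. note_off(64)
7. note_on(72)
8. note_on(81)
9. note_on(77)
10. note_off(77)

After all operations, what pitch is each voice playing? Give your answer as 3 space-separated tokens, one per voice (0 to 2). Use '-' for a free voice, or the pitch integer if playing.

Answer: - 72 81

Derivation:
Op 1: note_on(83): voice 0 is free -> assigned | voices=[83 - -]
Op 2: note_on(64): voice 1 is free -> assigned | voices=[83 64 -]
Op 3: note_on(70): voice 2 is free -> assigned | voices=[83 64 70]
Op 4: note_on(86): all voices busy, STEAL voice 0 (pitch 83, oldest) -> assign | voices=[86 64 70]
Op 5: note_off(70): free voice 2 | voices=[86 64 -]
Op 6: note_off(64): free voice 1 | voices=[86 - -]
Op 7: note_on(72): voice 1 is free -> assigned | voices=[86 72 -]
Op 8: note_on(81): voice 2 is free -> assigned | voices=[86 72 81]
Op 9: note_on(77): all voices busy, STEAL voice 0 (pitch 86, oldest) -> assign | voices=[77 72 81]
Op 10: note_off(77): free voice 0 | voices=[- 72 81]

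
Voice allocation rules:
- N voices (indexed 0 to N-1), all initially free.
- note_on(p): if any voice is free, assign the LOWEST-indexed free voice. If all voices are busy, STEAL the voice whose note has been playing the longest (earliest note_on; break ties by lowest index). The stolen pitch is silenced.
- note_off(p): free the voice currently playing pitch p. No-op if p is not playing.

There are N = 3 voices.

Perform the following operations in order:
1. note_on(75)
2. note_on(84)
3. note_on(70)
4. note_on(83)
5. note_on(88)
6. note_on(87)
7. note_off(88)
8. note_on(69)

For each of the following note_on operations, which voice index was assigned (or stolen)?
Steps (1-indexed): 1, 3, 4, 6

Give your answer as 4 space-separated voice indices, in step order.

Answer: 0 2 0 2

Derivation:
Op 1: note_on(75): voice 0 is free -> assigned | voices=[75 - -]
Op 2: note_on(84): voice 1 is free -> assigned | voices=[75 84 -]
Op 3: note_on(70): voice 2 is free -> assigned | voices=[75 84 70]
Op 4: note_on(83): all voices busy, STEAL voice 0 (pitch 75, oldest) -> assign | voices=[83 84 70]
Op 5: note_on(88): all voices busy, STEAL voice 1 (pitch 84, oldest) -> assign | voices=[83 88 70]
Op 6: note_on(87): all voices busy, STEAL voice 2 (pitch 70, oldest) -> assign | voices=[83 88 87]
Op 7: note_off(88): free voice 1 | voices=[83 - 87]
Op 8: note_on(69): voice 1 is free -> assigned | voices=[83 69 87]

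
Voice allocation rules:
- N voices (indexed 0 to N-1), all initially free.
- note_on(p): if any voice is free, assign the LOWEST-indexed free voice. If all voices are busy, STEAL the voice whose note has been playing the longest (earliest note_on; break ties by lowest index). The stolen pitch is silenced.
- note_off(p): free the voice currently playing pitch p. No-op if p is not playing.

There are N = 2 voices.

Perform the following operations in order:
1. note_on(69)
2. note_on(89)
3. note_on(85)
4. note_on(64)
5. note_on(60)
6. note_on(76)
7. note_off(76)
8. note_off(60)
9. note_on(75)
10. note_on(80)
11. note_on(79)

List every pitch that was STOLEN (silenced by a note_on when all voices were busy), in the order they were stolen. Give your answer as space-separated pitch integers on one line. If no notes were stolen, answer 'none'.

Answer: 69 89 85 64 75

Derivation:
Op 1: note_on(69): voice 0 is free -> assigned | voices=[69 -]
Op 2: note_on(89): voice 1 is free -> assigned | voices=[69 89]
Op 3: note_on(85): all voices busy, STEAL voice 0 (pitch 69, oldest) -> assign | voices=[85 89]
Op 4: note_on(64): all voices busy, STEAL voice 1 (pitch 89, oldest) -> assign | voices=[85 64]
Op 5: note_on(60): all voices busy, STEAL voice 0 (pitch 85, oldest) -> assign | voices=[60 64]
Op 6: note_on(76): all voices busy, STEAL voice 1 (pitch 64, oldest) -> assign | voices=[60 76]
Op 7: note_off(76): free voice 1 | voices=[60 -]
Op 8: note_off(60): free voice 0 | voices=[- -]
Op 9: note_on(75): voice 0 is free -> assigned | voices=[75 -]
Op 10: note_on(80): voice 1 is free -> assigned | voices=[75 80]
Op 11: note_on(79): all voices busy, STEAL voice 0 (pitch 75, oldest) -> assign | voices=[79 80]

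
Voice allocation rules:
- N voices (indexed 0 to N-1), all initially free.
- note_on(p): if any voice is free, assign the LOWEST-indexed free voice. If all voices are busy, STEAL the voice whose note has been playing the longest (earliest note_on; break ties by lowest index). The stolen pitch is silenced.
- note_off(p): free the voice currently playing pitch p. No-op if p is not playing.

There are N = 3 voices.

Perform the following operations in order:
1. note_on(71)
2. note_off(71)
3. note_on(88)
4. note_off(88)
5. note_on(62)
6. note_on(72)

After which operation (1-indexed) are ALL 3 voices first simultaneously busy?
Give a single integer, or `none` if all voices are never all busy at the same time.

Op 1: note_on(71): voice 0 is free -> assigned | voices=[71 - -]
Op 2: note_off(71): free voice 0 | voices=[- - -]
Op 3: note_on(88): voice 0 is free -> assigned | voices=[88 - -]
Op 4: note_off(88): free voice 0 | voices=[- - -]
Op 5: note_on(62): voice 0 is free -> assigned | voices=[62 - -]
Op 6: note_on(72): voice 1 is free -> assigned | voices=[62 72 -]

Answer: none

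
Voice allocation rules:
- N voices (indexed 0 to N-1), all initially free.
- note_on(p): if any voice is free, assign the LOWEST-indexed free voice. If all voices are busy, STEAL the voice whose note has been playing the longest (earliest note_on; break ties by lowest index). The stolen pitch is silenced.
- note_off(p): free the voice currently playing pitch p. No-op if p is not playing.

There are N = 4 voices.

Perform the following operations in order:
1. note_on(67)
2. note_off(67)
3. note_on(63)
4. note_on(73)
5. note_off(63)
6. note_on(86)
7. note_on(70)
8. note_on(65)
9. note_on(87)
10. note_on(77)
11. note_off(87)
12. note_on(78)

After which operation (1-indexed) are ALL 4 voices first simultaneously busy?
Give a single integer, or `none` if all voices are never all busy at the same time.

Answer: 8

Derivation:
Op 1: note_on(67): voice 0 is free -> assigned | voices=[67 - - -]
Op 2: note_off(67): free voice 0 | voices=[- - - -]
Op 3: note_on(63): voice 0 is free -> assigned | voices=[63 - - -]
Op 4: note_on(73): voice 1 is free -> assigned | voices=[63 73 - -]
Op 5: note_off(63): free voice 0 | voices=[- 73 - -]
Op 6: note_on(86): voice 0 is free -> assigned | voices=[86 73 - -]
Op 7: note_on(70): voice 2 is free -> assigned | voices=[86 73 70 -]
Op 8: note_on(65): voice 3 is free -> assigned | voices=[86 73 70 65]
Op 9: note_on(87): all voices busy, STEAL voice 1 (pitch 73, oldest) -> assign | voices=[86 87 70 65]
Op 10: note_on(77): all voices busy, STEAL voice 0 (pitch 86, oldest) -> assign | voices=[77 87 70 65]
Op 11: note_off(87): free voice 1 | voices=[77 - 70 65]
Op 12: note_on(78): voice 1 is free -> assigned | voices=[77 78 70 65]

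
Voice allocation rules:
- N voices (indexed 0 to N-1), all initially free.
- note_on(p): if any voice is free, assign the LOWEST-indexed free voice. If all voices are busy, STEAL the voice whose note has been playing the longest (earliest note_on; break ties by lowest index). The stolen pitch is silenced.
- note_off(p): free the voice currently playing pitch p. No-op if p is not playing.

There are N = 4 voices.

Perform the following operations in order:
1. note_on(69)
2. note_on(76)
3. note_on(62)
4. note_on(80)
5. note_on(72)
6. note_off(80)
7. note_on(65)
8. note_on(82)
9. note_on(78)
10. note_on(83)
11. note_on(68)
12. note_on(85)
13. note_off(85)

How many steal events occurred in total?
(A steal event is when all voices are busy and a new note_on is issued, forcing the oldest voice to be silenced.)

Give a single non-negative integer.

Answer: 6

Derivation:
Op 1: note_on(69): voice 0 is free -> assigned | voices=[69 - - -]
Op 2: note_on(76): voice 1 is free -> assigned | voices=[69 76 - -]
Op 3: note_on(62): voice 2 is free -> assigned | voices=[69 76 62 -]
Op 4: note_on(80): voice 3 is free -> assigned | voices=[69 76 62 80]
Op 5: note_on(72): all voices busy, STEAL voice 0 (pitch 69, oldest) -> assign | voices=[72 76 62 80]
Op 6: note_off(80): free voice 3 | voices=[72 76 62 -]
Op 7: note_on(65): voice 3 is free -> assigned | voices=[72 76 62 65]
Op 8: note_on(82): all voices busy, STEAL voice 1 (pitch 76, oldest) -> assign | voices=[72 82 62 65]
Op 9: note_on(78): all voices busy, STEAL voice 2 (pitch 62, oldest) -> assign | voices=[72 82 78 65]
Op 10: note_on(83): all voices busy, STEAL voice 0 (pitch 72, oldest) -> assign | voices=[83 82 78 65]
Op 11: note_on(68): all voices busy, STEAL voice 3 (pitch 65, oldest) -> assign | voices=[83 82 78 68]
Op 12: note_on(85): all voices busy, STEAL voice 1 (pitch 82, oldest) -> assign | voices=[83 85 78 68]
Op 13: note_off(85): free voice 1 | voices=[83 - 78 68]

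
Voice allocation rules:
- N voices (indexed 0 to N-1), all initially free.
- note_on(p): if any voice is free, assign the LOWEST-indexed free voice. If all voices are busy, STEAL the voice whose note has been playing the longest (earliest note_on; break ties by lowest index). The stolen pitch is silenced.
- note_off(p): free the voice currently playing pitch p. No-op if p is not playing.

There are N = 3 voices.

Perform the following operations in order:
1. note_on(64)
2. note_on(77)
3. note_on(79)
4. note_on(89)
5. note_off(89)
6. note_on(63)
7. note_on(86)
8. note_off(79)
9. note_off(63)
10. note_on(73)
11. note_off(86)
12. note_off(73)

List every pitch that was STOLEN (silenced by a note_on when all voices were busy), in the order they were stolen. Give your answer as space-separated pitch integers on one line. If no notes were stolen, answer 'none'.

Answer: 64 77

Derivation:
Op 1: note_on(64): voice 0 is free -> assigned | voices=[64 - -]
Op 2: note_on(77): voice 1 is free -> assigned | voices=[64 77 -]
Op 3: note_on(79): voice 2 is free -> assigned | voices=[64 77 79]
Op 4: note_on(89): all voices busy, STEAL voice 0 (pitch 64, oldest) -> assign | voices=[89 77 79]
Op 5: note_off(89): free voice 0 | voices=[- 77 79]
Op 6: note_on(63): voice 0 is free -> assigned | voices=[63 77 79]
Op 7: note_on(86): all voices busy, STEAL voice 1 (pitch 77, oldest) -> assign | voices=[63 86 79]
Op 8: note_off(79): free voice 2 | voices=[63 86 -]
Op 9: note_off(63): free voice 0 | voices=[- 86 -]
Op 10: note_on(73): voice 0 is free -> assigned | voices=[73 86 -]
Op 11: note_off(86): free voice 1 | voices=[73 - -]
Op 12: note_off(73): free voice 0 | voices=[- - -]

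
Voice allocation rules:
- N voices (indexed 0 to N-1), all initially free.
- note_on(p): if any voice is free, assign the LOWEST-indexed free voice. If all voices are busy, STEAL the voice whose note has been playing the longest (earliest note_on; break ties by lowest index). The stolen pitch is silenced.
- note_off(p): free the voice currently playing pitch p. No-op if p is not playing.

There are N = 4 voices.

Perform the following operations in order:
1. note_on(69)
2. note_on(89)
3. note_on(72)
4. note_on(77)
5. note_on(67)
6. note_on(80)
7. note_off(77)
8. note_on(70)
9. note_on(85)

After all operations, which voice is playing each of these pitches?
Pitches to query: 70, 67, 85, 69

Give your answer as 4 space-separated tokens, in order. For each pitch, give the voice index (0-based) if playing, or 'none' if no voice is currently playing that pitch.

Op 1: note_on(69): voice 0 is free -> assigned | voices=[69 - - -]
Op 2: note_on(89): voice 1 is free -> assigned | voices=[69 89 - -]
Op 3: note_on(72): voice 2 is free -> assigned | voices=[69 89 72 -]
Op 4: note_on(77): voice 3 is free -> assigned | voices=[69 89 72 77]
Op 5: note_on(67): all voices busy, STEAL voice 0 (pitch 69, oldest) -> assign | voices=[67 89 72 77]
Op 6: note_on(80): all voices busy, STEAL voice 1 (pitch 89, oldest) -> assign | voices=[67 80 72 77]
Op 7: note_off(77): free voice 3 | voices=[67 80 72 -]
Op 8: note_on(70): voice 3 is free -> assigned | voices=[67 80 72 70]
Op 9: note_on(85): all voices busy, STEAL voice 2 (pitch 72, oldest) -> assign | voices=[67 80 85 70]

Answer: 3 0 2 none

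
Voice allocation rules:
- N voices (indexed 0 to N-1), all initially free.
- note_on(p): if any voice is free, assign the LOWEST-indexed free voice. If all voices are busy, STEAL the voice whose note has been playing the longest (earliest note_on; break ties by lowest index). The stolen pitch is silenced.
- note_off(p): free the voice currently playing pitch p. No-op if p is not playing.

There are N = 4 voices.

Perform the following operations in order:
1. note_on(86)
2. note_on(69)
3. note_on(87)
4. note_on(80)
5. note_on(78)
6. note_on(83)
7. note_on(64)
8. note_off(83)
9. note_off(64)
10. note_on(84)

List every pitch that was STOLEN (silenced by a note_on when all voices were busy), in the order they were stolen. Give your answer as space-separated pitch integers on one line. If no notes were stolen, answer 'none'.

Answer: 86 69 87

Derivation:
Op 1: note_on(86): voice 0 is free -> assigned | voices=[86 - - -]
Op 2: note_on(69): voice 1 is free -> assigned | voices=[86 69 - -]
Op 3: note_on(87): voice 2 is free -> assigned | voices=[86 69 87 -]
Op 4: note_on(80): voice 3 is free -> assigned | voices=[86 69 87 80]
Op 5: note_on(78): all voices busy, STEAL voice 0 (pitch 86, oldest) -> assign | voices=[78 69 87 80]
Op 6: note_on(83): all voices busy, STEAL voice 1 (pitch 69, oldest) -> assign | voices=[78 83 87 80]
Op 7: note_on(64): all voices busy, STEAL voice 2 (pitch 87, oldest) -> assign | voices=[78 83 64 80]
Op 8: note_off(83): free voice 1 | voices=[78 - 64 80]
Op 9: note_off(64): free voice 2 | voices=[78 - - 80]
Op 10: note_on(84): voice 1 is free -> assigned | voices=[78 84 - 80]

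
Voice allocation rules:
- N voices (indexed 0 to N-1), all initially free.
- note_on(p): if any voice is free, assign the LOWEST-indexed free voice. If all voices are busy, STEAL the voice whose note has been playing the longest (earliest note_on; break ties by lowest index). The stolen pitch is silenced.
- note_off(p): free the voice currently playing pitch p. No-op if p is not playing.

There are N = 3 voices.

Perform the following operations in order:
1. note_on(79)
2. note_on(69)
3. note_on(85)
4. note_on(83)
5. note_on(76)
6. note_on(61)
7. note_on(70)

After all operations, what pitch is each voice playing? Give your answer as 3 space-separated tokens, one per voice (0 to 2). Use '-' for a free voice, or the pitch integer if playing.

Answer: 70 76 61

Derivation:
Op 1: note_on(79): voice 0 is free -> assigned | voices=[79 - -]
Op 2: note_on(69): voice 1 is free -> assigned | voices=[79 69 -]
Op 3: note_on(85): voice 2 is free -> assigned | voices=[79 69 85]
Op 4: note_on(83): all voices busy, STEAL voice 0 (pitch 79, oldest) -> assign | voices=[83 69 85]
Op 5: note_on(76): all voices busy, STEAL voice 1 (pitch 69, oldest) -> assign | voices=[83 76 85]
Op 6: note_on(61): all voices busy, STEAL voice 2 (pitch 85, oldest) -> assign | voices=[83 76 61]
Op 7: note_on(70): all voices busy, STEAL voice 0 (pitch 83, oldest) -> assign | voices=[70 76 61]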